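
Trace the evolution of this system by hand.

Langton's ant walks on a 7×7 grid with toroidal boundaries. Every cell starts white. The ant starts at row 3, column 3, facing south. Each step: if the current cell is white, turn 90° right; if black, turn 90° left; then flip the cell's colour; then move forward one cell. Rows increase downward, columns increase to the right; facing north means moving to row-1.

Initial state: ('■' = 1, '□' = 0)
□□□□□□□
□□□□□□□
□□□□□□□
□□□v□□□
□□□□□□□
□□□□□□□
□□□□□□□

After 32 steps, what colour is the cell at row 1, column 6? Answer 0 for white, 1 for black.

t=0: □□□□□□□
□□□□□□□
□□□□□□□
□□□v□□□
□□□□□□□
□□□□□□□
□□□□□□□
t=1: □□□□□□□
□□□□□□□
□□□□□□□
□□<■□□□
□□□□□□□
□□□□□□□
□□□□□□□
t=2: □□□□□□□
□□□□□□□
□□^□□□□
□□■■□□□
□□□□□□□
□□□□□□□
□□□□□□□
t=3: □□□□□□□
□□□□□□□
□□■>□□□
□□■■□□□
□□□□□□□
□□□□□□□
□□□□□□□
t=4: □□□□□□□
□□□□□□□
□□■■□□□
□□■v□□□
□□□□□□□
□□□□□□□
□□□□□□□
t=5: □□□□□□□
□□□□□□□
□□■■□□□
□□■□>□□
□□□□□□□
□□□□□□□
□□□□□□□
t=6: □□□□□□□
□□□□□□□
□□■■□□□
□□■□■□□
□□□□v□□
□□□□□□□
□□□□□□□
t=7: □□□□□□□
□□□□□□□
□□■■□□□
□□■□■□□
□□□<■□□
□□□□□□□
□□□□□□□
t=8: □□□□□□□
□□□□□□□
□□■■□□□
□□■^■□□
□□□■■□□
□□□□□□□
□□□□□□□
t=9: □□□□□□□
□□□□□□□
□□■■□□□
□□■■>□□
□□□■■□□
□□□□□□□
□□□□□□□
t=10: □□□□□□□
□□□□□□□
□□■■^□□
□□■■□□□
□□□■■□□
□□□□□□□
□□□□□□□
t=11: □□□□□□□
□□□□□□□
□□■■■>□
□□■■□□□
□□□■■□□
□□□□□□□
□□□□□□□
t=12: □□□□□□□
□□□□□□□
□□■■■■□
□□■■□v□
□□□■■□□
□□□□□□□
□□□□□□□
t=13: □□□□□□□
□□□□□□□
□□■■■■□
□□■■<■□
□□□■■□□
□□□□□□□
□□□□□□□
t=14: □□□□□□□
□□□□□□□
□□■■^■□
□□■■■■□
□□□■■□□
□□□□□□□
□□□□□□□
t=15: □□□□□□□
□□□□□□□
□□■<□■□
□□■■■■□
□□□■■□□
□□□□□□□
□□□□□□□
t=16: □□□□□□□
□□□□□□□
□□■□□■□
□□■v■■□
□□□■■□□
□□□□□□□
□□□□□□□
t=17: □□□□□□□
□□□□□□□
□□■□□■□
□□■□>■□
□□□■■□□
□□□□□□□
□□□□□□□
t=18: □□□□□□□
□□□□□□□
□□■□^■□
□□■□□■□
□□□■■□□
□□□□□□□
□□□□□□□
t=19: □□□□□□□
□□□□□□□
□□■□■>□
□□■□□■□
□□□■■□□
□□□□□□□
□□□□□□□
t=20: □□□□□□□
□□□□□^□
□□■□■□□
□□■□□■□
□□□■■□□
□□□□□□□
□□□□□□□
t=21: □□□□□□□
□□□□□■>
□□■□■□□
□□■□□■□
□□□■■□□
□□□□□□□
□□□□□□□
t=22: □□□□□□□
□□□□□■■
□□■□■□v
□□■□□■□
□□□■■□□
□□□□□□□
□□□□□□□
t=23: □□□□□□□
□□□□□■■
□□■□■<■
□□■□□■□
□□□■■□□
□□□□□□□
□□□□□□□
t=24: □□□□□□□
□□□□□^■
□□■□■■■
□□■□□■□
□□□■■□□
□□□□□□□
□□□□□□□
t=25: □□□□□□□
□□□□<□■
□□■□■■■
□□■□□■□
□□□■■□□
□□□□□□□
□□□□□□□
t=26: □□□□^□□
□□□□■□■
□□■□■■■
□□■□□■□
□□□■■□□
□□□□□□□
□□□□□□□
t=27: □□□□■>□
□□□□■□■
□□■□■■■
□□■□□■□
□□□■■□□
□□□□□□□
□□□□□□□
t=28: □□□□■■□
□□□□■v■
□□■□■■■
□□■□□■□
□□□■■□□
□□□□□□□
□□□□□□□
t=29: □□□□■■□
□□□□<■■
□□■□■■■
□□■□□■□
□□□■■□□
□□□□□□□
□□□□□□□
t=30: □□□□■■□
□□□□□■■
□□■□v■■
□□■□□■□
□□□■■□□
□□□□□□□
□□□□□□□
t=31: □□□□■■□
□□□□□■■
□□■□□>■
□□■□□■□
□□□■■□□
□□□□□□□
□□□□□□□
t=32: □□□□■■□
□□□□□^■
□□■□□□■
□□■□□■□
□□□■■□□
□□□□□□□
□□□□□□□

1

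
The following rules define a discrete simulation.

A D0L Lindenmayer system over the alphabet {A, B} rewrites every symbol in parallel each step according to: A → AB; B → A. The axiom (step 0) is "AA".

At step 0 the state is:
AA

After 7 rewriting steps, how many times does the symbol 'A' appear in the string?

step 0: AA
step 1: ABAB
step 2: ABAABA
step 3: ABAABABAAB
step 4: ABAABABAABAABABA
step 5: ABAABABAABAABABAABABAABAAB
step 6: ABAABABAABAABABAABABAABAABABAABAABABAABABA
step 7: ABAABABAABAABABAABABAABAABABAABAABABAABABAABAABABAABABAABAABABAABAAB

42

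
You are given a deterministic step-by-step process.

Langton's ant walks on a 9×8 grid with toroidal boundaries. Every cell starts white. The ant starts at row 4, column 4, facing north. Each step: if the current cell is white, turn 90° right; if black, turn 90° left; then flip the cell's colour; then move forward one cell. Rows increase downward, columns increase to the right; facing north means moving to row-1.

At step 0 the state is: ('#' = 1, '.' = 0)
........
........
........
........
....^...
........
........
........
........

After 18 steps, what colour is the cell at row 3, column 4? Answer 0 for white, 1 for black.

1

step 0: ........
........
........
........
....^...
........
........
........
........
step 1: ........
........
........
........
....#>..
........
........
........
........
step 2: ........
........
........
........
....##..
.....v..
........
........
........
step 3: ........
........
........
........
....##..
....<#..
........
........
........
step 4: ........
........
........
........
....^#..
....##..
........
........
........
step 5: ........
........
........
........
...<.#..
....##..
........
........
........
step 6: ........
........
........
...^....
...#.#..
....##..
........
........
........
step 7: ........
........
........
...#>...
...#.#..
....##..
........
........
........
step 8: ........
........
........
...##...
...#v#..
....##..
........
........
........
step 9: ........
........
........
...##...
...<##..
....##..
........
........
........
step 10: ........
........
........
...##...
....##..
...v##..
........
........
........
step 11: ........
........
........
...##...
....##..
..<###..
........
........
........
step 12: ........
........
........
...##...
..^.##..
..####..
........
........
........
step 13: ........
........
........
...##...
..#>##..
..####..
........
........
........
step 14: ........
........
........
...##...
..####..
..#v##..
........
........
........
step 15: ........
........
........
...##...
..####..
..#.>#..
........
........
........
step 16: ........
........
........
...##...
..##^#..
..#..#..
........
........
........
step 17: ........
........
........
...##...
..#<.#..
..#..#..
........
........
........
step 18: ........
........
........
...##...
..#..#..
..#v.#..
........
........
........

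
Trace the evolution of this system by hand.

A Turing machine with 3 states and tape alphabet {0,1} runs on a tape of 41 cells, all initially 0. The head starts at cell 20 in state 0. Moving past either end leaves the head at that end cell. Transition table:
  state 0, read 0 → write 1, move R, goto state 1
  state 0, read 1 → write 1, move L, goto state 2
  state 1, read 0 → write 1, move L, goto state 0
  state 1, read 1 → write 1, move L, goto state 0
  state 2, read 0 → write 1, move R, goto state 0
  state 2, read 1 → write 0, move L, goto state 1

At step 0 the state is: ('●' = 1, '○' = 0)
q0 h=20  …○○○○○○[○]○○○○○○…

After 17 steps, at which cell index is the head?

t=0: q0 h=20  …○○○○○○[○]○○○○○○…
t=1: q1 h=21  …○○○○○●[○]○○○○○○…
t=2: q0 h=20  …○○○○○○[●]●○○○○○…
t=3: q2 h=19  …○○○○○○[○]●●○○○○…
t=4: q0 h=20  …○○○○○●[●]●○○○○○…
t=5: q2 h=19  …○○○○○○[●]●●○○○○…
t=6: q1 h=18  …○○○○○○[○]○●●○○○…
t=7: q0 h=17  …○○○○○○[○]●○●●○○…
t=8: q1 h=18  …○○○○○●[●]○●●○○○…
t=9: q0 h=17  …○○○○○○[●]●○●●○○…
t=10: q2 h=16  …○○○○○○[○]●●○●●○…
t=11: q0 h=17  …○○○○○●[●]●○●●○○…
t=12: q2 h=16  …○○○○○○[●]●●○●●○…
t=13: q1 h=15  …○○○○○○[○]○●●○●●…
t=14: q0 h=14  …○○○○○○[○]●○●●○●…
t=15: q1 h=15  …○○○○○●[●]○●●○●●…
t=16: q0 h=14  …○○○○○○[●]●○●●○●…
t=17: q2 h=13  …○○○○○○[○]●●○●●○…

13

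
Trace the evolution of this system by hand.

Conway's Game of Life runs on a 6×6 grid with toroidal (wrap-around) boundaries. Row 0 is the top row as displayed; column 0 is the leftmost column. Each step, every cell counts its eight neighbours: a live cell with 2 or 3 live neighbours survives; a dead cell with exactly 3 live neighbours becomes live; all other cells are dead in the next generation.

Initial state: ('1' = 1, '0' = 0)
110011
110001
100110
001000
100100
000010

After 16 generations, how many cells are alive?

3

step 0: 110011
110001
100110
001000
100100
000010
step 1: 010010
001100
101110
011011
000100
010110
step 2: 010010
000001
100000
110001
110001
000110
step 3: 000111
100001
010000
000000
011000
011110
step 4: 010000
100001
100000
011000
010000
110001
step 5: 010000
110001
100001
111000
000000
011000
step 6: 000000
010001
001000
110001
100000
011000
step 7: 111000
000000
001001
110001
001001
010000
step 8: 111000
101000
010001
011011
001001
000000
step 9: 101000
001001
000111
011111
111111
101000
step 10: 101101
111001
010000
000000
000000
000010
step 11: 001100
000111
011000
000000
000000
000111
step 12: 001000
010010
001110
000000
000010
001110
step 13: 011010
010010
001110
000010
000010
001010
step 14: 011011
010011
001011
000011
000011
011011
step 15: 000000
010000
000000
100000
000000
011000
step 16: 011000
000000
000000
000000
010000
000000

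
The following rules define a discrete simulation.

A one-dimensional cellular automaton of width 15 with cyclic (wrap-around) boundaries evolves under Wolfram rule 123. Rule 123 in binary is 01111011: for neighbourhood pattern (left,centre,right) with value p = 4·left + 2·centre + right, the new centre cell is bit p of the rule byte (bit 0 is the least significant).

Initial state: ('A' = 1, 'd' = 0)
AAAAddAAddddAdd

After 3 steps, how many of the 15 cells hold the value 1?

0) AAAAddAAddddAdd
1) AddAAAAAAAAAdAA
2) AAAAdddddddAAAd
3) AddAAAAAAAAAdAA

12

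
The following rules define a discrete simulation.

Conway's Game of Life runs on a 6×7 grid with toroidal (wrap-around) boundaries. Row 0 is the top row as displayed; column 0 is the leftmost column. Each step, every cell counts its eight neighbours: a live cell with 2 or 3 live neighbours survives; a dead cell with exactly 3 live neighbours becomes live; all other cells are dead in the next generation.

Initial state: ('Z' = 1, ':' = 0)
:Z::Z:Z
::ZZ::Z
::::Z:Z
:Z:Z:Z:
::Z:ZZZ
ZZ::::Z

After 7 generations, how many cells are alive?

11

k=0  :Z::Z:Z
::ZZ::Z
::::Z:Z
:Z:Z:Z:
::Z:ZZZ
ZZ::::Z
k=1  :Z:Z::Z
::ZZZ:Z
Z:::Z:Z
Z:ZZ:::
::ZZZ::
:ZZZZ::
k=2  :Z:::::
:ZZ:Z:Z
Z:::Z:Z
Z:Z::ZZ
:::::::
ZZ:::Z:
k=3  :::::ZZ
:ZZZ::Z
::Z:Z::
ZZ:::Z:
:::::Z:
ZZ:::::
k=4  :::::ZZ
ZZZZZ:Z
::::ZZZ
:Z::ZZZ
:::::::
Z::::Z:
k=5  ::ZZ:::
:ZZZ:::
:::::::
Z:::Z:Z
Z:::Z::
:::::Z:
k=6  :Z:ZZ::
:Z:Z:::
ZZZZ:::
Z::::ZZ
Z:::Z::
:::ZZ::
k=7  :::::::
:::::::
:::ZZ::
::ZZZZ:
Z::ZZ::
::Z::Z:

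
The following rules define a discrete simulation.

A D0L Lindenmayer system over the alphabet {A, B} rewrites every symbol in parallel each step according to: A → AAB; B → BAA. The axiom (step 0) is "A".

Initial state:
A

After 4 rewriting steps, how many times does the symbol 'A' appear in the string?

k=0  A
k=1  AAB
k=2  AABAABBAA
k=3  AABAABBAAAABAABBAABAAAABAAB
k=4  AABAABBAAAABAABBAABAAAABAABAABAABBAAAABAABBAABAAAABAABBAAAABAABAABAABBAAAABAABBAA

54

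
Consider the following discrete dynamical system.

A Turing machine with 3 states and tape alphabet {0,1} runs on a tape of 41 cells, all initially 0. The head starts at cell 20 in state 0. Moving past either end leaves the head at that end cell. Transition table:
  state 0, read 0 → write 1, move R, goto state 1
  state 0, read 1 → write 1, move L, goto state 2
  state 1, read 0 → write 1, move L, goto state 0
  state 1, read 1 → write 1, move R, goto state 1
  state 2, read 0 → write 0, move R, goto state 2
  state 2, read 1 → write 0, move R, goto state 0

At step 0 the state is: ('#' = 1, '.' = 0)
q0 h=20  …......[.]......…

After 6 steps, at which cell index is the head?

20

step 0: q0 h=20  …......[.]......…
step 1: q1 h=21  ….....#[.]......…
step 2: q0 h=20  …......[#]#.....…
step 3: q2 h=19  …......[.]##....…
step 4: q2 h=20  …......[#]#.....…
step 5: q0 h=21  …......[#]......…
step 6: q2 h=20  …......[.]#.....…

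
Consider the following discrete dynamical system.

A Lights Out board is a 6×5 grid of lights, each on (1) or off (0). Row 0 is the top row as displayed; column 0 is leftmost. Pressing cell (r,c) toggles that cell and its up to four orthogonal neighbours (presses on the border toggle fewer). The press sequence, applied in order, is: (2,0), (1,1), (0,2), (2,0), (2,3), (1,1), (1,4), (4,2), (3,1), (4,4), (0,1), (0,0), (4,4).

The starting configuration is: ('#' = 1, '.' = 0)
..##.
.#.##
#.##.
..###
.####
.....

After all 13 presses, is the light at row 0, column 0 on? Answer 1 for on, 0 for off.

0) ..##.
.#.##
#.##.
..###
.####
.....
1) ..##.
##.##
.###.
#.###
.####
.....
2) .###.
..###
..##.
#.###
.####
.....
3) .....
...##
..##.
#.###
.####
.....
4) .....
#..##
####.
..###
.####
.....
5) .....
#...#
##..#
..#.#
.####
.....
6) .#...
.##.#
#...#
..#.#
.####
.....
7) .#..#
.###.
#....
..#.#
.####
.....
8) .#..#
.###.
#....
....#
....#
..#..
9) .#..#
.###.
##...
###.#
.#..#
..#..
10) .#..#
.###.
##...
###..
.#.#.
..#.#
11) #.#.#
..##.
##...
###..
.#.#.
..#.#
12) .##.#
#.##.
##...
###..
.#.#.
..#.#
13) .##.#
#.##.
##...
###.#
.#..#
..#..

0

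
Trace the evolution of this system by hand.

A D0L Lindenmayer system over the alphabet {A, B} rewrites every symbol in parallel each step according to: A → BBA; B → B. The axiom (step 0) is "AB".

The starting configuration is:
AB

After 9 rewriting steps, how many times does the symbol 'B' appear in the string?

k=0  AB
k=1  BBAB
k=2  BBBBAB
k=3  BBBBBBAB
k=4  BBBBBBBBAB
k=5  BBBBBBBBBBAB
k=6  BBBBBBBBBBBBAB
k=7  BBBBBBBBBBBBBBAB
k=8  BBBBBBBBBBBBBBBBAB
k=9  BBBBBBBBBBBBBBBBBBAB

19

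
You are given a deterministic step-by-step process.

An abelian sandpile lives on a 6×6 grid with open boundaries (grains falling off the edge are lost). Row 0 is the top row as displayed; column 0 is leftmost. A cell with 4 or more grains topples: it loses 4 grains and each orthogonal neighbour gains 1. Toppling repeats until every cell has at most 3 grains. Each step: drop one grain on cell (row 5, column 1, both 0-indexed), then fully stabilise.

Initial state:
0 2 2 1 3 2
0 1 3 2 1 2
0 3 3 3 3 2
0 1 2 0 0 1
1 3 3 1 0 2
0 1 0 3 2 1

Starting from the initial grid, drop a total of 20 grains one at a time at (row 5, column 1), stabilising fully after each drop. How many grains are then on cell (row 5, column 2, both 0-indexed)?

0

gen 0: 0 2 2 1 3 2
0 1 3 2 1 2
0 3 3 3 3 2
0 1 2 0 0 1
1 3 3 1 0 2
0 1 0 3 2 1
gen 1: 0 2 2 1 3 2
0 1 3 2 1 2
0 3 3 3 3 2
0 1 2 0 0 1
1 3 3 1 0 2
0 2 0 3 2 1
gen 2: 0 2 2 1 3 2
0 1 3 2 1 2
0 3 3 3 3 2
0 1 2 0 0 1
1 3 3 1 0 2
0 3 0 3 2 1
gen 3: 0 2 2 1 3 2
0 1 3 2 1 2
0 3 3 3 3 2
0 2 3 0 0 1
2 1 0 2 0 2
1 1 2 3 2 1
gen 4: 0 2 2 1 3 2
0 1 3 2 1 2
0 3 3 3 3 2
0 2 3 0 0 1
2 1 0 2 0 2
1 2 2 3 2 1
gen 5: 0 2 2 1 3 2
0 1 3 2 1 2
0 3 3 3 3 2
0 2 3 0 0 1
2 1 0 2 0 2
1 3 2 3 2 1
gen 6: 0 2 2 1 3 2
0 1 3 2 1 2
0 3 3 3 3 2
0 2 3 0 0 1
2 2 0 2 0 2
2 0 3 3 2 1
gen 7: 0 2 2 1 3 2
0 1 3 2 1 2
0 3 3 3 3 2
0 2 3 0 0 1
2 2 0 2 0 2
2 1 3 3 2 1
gen 8: 0 2 2 1 3 2
0 1 3 2 1 2
0 3 3 3 3 2
0 2 3 0 0 1
2 2 0 2 0 2
2 2 3 3 2 1
gen 9: 0 2 2 1 3 2
0 1 3 2 1 2
0 3 3 3 3 2
0 2 3 0 0 1
2 2 0 2 0 2
2 3 3 3 2 1
gen 10: 0 2 2 1 3 2
0 1 3 2 1 2
0 3 3 3 3 2
0 2 3 0 0 1
2 3 1 3 0 2
3 1 1 0 3 1
gen 11: 0 2 2 1 3 2
0 1 3 2 1 2
0 3 3 3 3 2
0 2 3 0 0 1
2 3 1 3 0 2
3 2 1 0 3 1
gen 12: 0 2 2 1 3 2
0 1 3 2 1 2
0 3 3 3 3 2
0 2 3 0 0 1
2 3 1 3 0 2
3 3 1 0 3 1
gen 13: 0 2 2 1 3 2
0 1 3 2 1 2
0 3 3 3 3 2
1 3 3 0 0 1
0 1 2 3 0 2
1 2 2 0 3 1
gen 14: 0 2 2 1 3 2
0 1 3 2 1 2
0 3 3 3 3 2
1 3 3 0 0 1
0 1 2 3 0 2
1 3 2 0 3 1
gen 15: 0 2 2 1 3 2
0 1 3 2 1 2
0 3 3 3 3 2
1 3 3 0 0 1
0 2 2 3 0 2
2 0 3 0 3 1
gen 16: 0 2 2 1 3 2
0 1 3 2 1 2
0 3 3 3 3 2
1 3 3 0 0 1
0 2 2 3 0 2
2 1 3 0 3 1
gen 17: 0 2 2 1 3 2
0 1 3 2 1 2
0 3 3 3 3 2
1 3 3 0 0 1
0 2 2 3 0 2
2 2 3 0 3 1
gen 18: 0 2 2 1 3 2
0 1 3 2 1 2
0 3 3 3 3 2
1 3 3 0 0 1
0 2 2 3 0 2
2 3 3 0 3 1
gen 19: 0 2 2 1 3 2
0 1 3 2 1 2
0 3 3 3 3 2
1 3 3 0 0 1
0 3 3 3 0 2
3 1 0 1 3 1
gen 20: 0 2 2 1 3 2
0 1 3 2 1 2
0 3 3 3 3 2
1 3 3 0 0 1
0 3 3 3 0 2
3 2 0 1 3 1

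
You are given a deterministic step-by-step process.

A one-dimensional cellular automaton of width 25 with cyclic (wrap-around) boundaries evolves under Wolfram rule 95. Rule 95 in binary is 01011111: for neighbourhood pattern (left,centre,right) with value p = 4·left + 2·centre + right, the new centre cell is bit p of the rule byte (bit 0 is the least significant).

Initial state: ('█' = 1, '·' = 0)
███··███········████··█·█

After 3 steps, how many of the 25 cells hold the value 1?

19

[0] ███··███········████··█·█
[1] ··████·██████████··████·█
[2] ███··█·█········████··█·█
[3] ··████·██████████··████·█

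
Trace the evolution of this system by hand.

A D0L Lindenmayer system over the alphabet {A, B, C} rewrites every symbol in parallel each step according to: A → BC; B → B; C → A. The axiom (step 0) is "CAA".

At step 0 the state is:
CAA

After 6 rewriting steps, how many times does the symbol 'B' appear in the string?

t=0: CAA
t=1: ABCBC
t=2: BCBABA
t=3: BABBCBBC
t=4: BBCBBABBA
t=5: BBABBBCBBBC
t=6: BBBCBBBABBBA

9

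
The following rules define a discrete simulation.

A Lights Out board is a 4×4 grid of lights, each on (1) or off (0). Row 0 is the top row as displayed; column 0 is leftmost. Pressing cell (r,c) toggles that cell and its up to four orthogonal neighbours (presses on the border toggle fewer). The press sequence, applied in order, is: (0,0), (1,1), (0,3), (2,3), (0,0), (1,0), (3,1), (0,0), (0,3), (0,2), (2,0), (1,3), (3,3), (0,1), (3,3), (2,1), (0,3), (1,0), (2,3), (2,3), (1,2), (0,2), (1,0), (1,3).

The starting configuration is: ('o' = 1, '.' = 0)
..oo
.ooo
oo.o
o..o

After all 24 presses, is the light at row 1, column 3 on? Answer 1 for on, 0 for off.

step 0: ..oo
.ooo
oo.o
o..o
step 1: oooo
oooo
oo.o
o..o
step 2: o.oo
...o
o..o
o..o
step 3: o...
....
o..o
o..o
step 4: o...
...o
o.o.
o...
step 5: .o..
o..o
o.o.
o...
step 6: oo..
.o.o
..o.
o...
step 7: oo..
.o.o
.oo.
.oo.
step 8: ....
oo.o
.oo.
.oo.
step 9: ..oo
oo..
.oo.
.oo.
step 10: .o..
ooo.
.oo.
.oo.
step 11: .o..
.oo.
o.o.
ooo.
step 12: .o.o
.o.o
o.oo
ooo.
step 13: .o.o
.o.o
o.o.
oo.o
step 14: o.oo
...o
o.o.
oo.o
step 15: o.oo
...o
o.oo
ooo.
step 16: o.oo
.o.o
.o.o
o.o.
step 17: o...
.o..
.o.o
o.o.
step 18: ....
o...
oo.o
o.o.
step 19: ....
o..o
ooo.
o.oo
step 20: ....
o...
oo.o
o.o.
step 21: ..o.
oooo
oooo
o.o.
step 22: .o.o
oo.o
oooo
o.o.
step 23: oo.o
...o
.ooo
o.o.
step 24: oo..
..o.
.oo.
o.o.

0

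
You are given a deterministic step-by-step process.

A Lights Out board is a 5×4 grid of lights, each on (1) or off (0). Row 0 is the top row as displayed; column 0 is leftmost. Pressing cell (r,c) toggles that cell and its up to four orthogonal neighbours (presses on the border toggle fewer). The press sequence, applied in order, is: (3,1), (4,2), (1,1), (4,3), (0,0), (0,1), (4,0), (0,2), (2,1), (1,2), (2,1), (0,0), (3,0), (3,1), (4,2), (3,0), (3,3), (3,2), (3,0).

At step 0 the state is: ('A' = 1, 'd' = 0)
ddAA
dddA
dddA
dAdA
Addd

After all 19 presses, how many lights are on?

[0] ddAA
dddA
dddA
dAdA
Addd
[1] ddAA
dddA
dAdA
AdAA
AAdd
[2] ddAA
dddA
dAdA
AddA
AdAA
[3] dAAA
AAAA
dddA
AddA
AdAA
[4] dAAA
AAAA
dddA
Addd
Addd
[5] AdAA
dAAA
dddA
Addd
Addd
[6] dAdA
ddAA
dddA
Addd
Addd
[7] dAdA
ddAA
dddA
dddd
dAdd
[8] ddAd
dddA
dddA
dddd
dAdd
[9] ddAd
dAdA
AAAA
dAdd
dAdd
[10] dddd
ddAd
AAdA
dAdd
dAdd
[11] dddd
dAAd
ddAA
dddd
dAdd
[12] AAdd
AAAd
ddAA
dddd
dAdd
[13] AAdd
AAAd
AdAA
AAdd
AAdd
[14] AAdd
AAAd
AAAA
ddAd
Addd
[15] AAdd
AAAd
AAAA
dddd
AAAA
[16] AAdd
AAAd
dAAA
AAdd
dAAA
[17] AAdd
AAAd
dAAd
AAAA
dAAd
[18] AAdd
AAAd
dAdd
Addd
dAdd
[19] AAdd
AAAd
AAdd
dAdd
AAdd

10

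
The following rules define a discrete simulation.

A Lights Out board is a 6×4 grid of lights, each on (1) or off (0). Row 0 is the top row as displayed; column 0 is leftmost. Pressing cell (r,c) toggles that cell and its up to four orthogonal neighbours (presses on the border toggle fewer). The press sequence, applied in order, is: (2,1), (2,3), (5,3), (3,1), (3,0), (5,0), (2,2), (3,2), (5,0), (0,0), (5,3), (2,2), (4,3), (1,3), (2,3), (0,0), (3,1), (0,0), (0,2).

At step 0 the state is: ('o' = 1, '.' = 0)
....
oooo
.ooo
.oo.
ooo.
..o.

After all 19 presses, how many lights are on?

10

gen 0: ....
oooo
.ooo
.oo.
ooo.
..o.
gen 1: ....
o.oo
o..o
..o.
ooo.
..o.
gen 2: ....
o.o.
o.o.
..oo
ooo.
..o.
gen 3: ....
o.o.
o.o.
..oo
oooo
...o
gen 4: ....
o.o.
ooo.
oo.o
o.oo
...o
gen 5: ....
o.o.
.oo.
...o
..oo
...o
gen 6: ....
o.o.
.oo.
...o
o.oo
oo.o
gen 7: ....
o...
...o
..oo
o.oo
oo.o
gen 8: ....
o...
..oo
.o..
o..o
oo.o
gen 9: ....
o...
..oo
.o..
...o
...o
gen 10: oo..
....
..oo
.o..
...o
...o
gen 11: oo..
....
..oo
.o..
....
..o.
gen 12: oo..
..o.
.o..
.oo.
....
..o.
gen 13: oo..
..o.
.o..
.ooo
..oo
..oo
gen 14: oo.o
...o
.o.o
.ooo
..oo
..oo
gen 15: oo.o
....
.oo.
.oo.
..oo
..oo
gen 16: ...o
o...
.oo.
.oo.
..oo
..oo
gen 17: ...o
o...
..o.
o...
.ooo
..oo
gen 18: oo.o
....
..o.
o...
.ooo
..oo
gen 19: o.o.
..o.
..o.
o...
.ooo
..oo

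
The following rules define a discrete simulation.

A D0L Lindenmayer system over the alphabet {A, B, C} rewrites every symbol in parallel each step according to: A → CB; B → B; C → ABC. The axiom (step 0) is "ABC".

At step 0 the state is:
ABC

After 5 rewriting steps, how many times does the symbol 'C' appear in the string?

0) ABC
1) CBBABC
2) ABCBBCBBABC
3) CBBABCBBABCBBCBBABC
4) ABCBBCBBABCBBCBBABCBBABCBBCBBABC
5) CBBABCBBABCBBCBBABCBBABCBBCBBABCBBCBBABCBBABCBBCBBABC

13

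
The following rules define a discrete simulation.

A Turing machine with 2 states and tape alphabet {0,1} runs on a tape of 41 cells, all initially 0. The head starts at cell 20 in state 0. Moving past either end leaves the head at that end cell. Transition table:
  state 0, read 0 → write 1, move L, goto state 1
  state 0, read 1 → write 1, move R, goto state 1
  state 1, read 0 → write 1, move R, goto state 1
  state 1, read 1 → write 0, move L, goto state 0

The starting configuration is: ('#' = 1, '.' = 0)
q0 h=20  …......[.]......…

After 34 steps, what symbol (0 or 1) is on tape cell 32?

1

gen 0: q0 h=20  …......[.]......…
gen 1: q1 h=19  …......[.]#.....…
gen 2: q1 h=20  ….....#[#]......…
gen 3: q0 h=19  …......[#]......…
gen 4: q1 h=20  ….....#[.]......…
gen 5: q1 h=21  …....##[.]......…
gen 6: q1 h=22  …...###[.]......…
gen 7: q1 h=23  …..####[.]......…
gen 8: q1 h=24  ….#####[.]......…
gen 9: q1 h=25  …######[.]......…
gen 10: q1 h=26  …######[.]......…
gen 11: q1 h=27  …######[.]......…
gen 12: q1 h=28  …######[.]......…
gen 13: q1 h=29  …######[.]......…
gen 14: q1 h=30  …######[.]......…
gen 15: q1 h=31  …######[.]......…
gen 16: q1 h=32  …######[.]......…
gen 17: q1 h=33  …######[.]......…
gen 18: q1 h=34  …######[.]......|
gen 19: q1 h=35  …######[.].....|
gen 20: q1 h=36  …######[.]....|
gen 21: q1 h=37  …######[.]...|
gen 22: q1 h=38  …######[.]..|
gen 23: q1 h=39  …######[.].|
gen 24: q1 h=40  …######[.]|
gen 25: q1 h=40  …######[#]|
gen 26: q0 h=39  …######[#].|
gen 27: q1 h=40  …######[.]|
gen 28: q1 h=40  …######[#]|
gen 29: q0 h=39  …######[#].|
gen 30: q1 h=40  …######[.]|
gen 31: q1 h=40  …######[#]|
gen 32: q0 h=39  …######[#].|
gen 33: q1 h=40  …######[.]|
gen 34: q1 h=40  …######[#]|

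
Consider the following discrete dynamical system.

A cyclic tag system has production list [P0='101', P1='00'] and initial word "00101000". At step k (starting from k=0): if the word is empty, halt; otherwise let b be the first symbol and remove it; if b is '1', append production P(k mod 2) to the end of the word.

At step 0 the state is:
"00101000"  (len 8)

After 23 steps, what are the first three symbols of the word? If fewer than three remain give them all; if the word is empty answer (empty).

010

[0] "00101000"  (len 8)
[1] "0101000"  (len 7)
[2] "101000"  (len 6)
[3] "01000101"  (len 8)
[4] "1000101"  (len 7)
[5] "000101101"  (len 9)
[6] "00101101"  (len 8)
[7] "0101101"  (len 7)
[8] "101101"  (len 6)
[9] "01101101"  (len 8)
[10] "1101101"  (len 7)
[11] "101101101"  (len 9)
[12] "0110110100"  (len 10)
[13] "110110100"  (len 9)
[14] "1011010000"  (len 10)
[15] "011010000101"  (len 12)
[16] "11010000101"  (len 11)
[17] "1010000101101"  (len 13)
[18] "01000010110100"  (len 14)
[19] "1000010110100"  (len 13)
[20] "00001011010000"  (len 14)
[21] "0001011010000"  (len 13)
[22] "001011010000"  (len 12)
[23] "01011010000"  (len 11)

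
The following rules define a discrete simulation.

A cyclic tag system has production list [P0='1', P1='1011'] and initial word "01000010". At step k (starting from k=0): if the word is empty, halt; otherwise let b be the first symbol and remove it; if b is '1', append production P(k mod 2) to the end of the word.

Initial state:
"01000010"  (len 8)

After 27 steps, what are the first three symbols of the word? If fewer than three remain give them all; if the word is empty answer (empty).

gen 0: "01000010"  (len 8)
gen 1: "1000010"  (len 7)
gen 2: "0000101011"  (len 10)
gen 3: "000101011"  (len 9)
gen 4: "00101011"  (len 8)
gen 5: "0101011"  (len 7)
gen 6: "101011"  (len 6)
gen 7: "010111"  (len 6)
gen 8: "10111"  (len 5)
gen 9: "01111"  (len 5)
gen 10: "1111"  (len 4)
gen 11: "1111"  (len 4)
gen 12: "1111011"  (len 7)
gen 13: "1110111"  (len 7)
gen 14: "1101111011"  (len 10)
gen 15: "1011110111"  (len 10)
gen 16: "0111101111011"  (len 13)
gen 17: "111101111011"  (len 12)
gen 18: "111011110111011"  (len 15)
gen 19: "110111101110111"  (len 15)
gen 20: "101111011101111011"  (len 18)
gen 21: "011110111011110111"  (len 18)
gen 22: "11110111011110111"  (len 17)
gen 23: "11101110111101111"  (len 17)
gen 24: "11011101111011111011"  (len 20)
gen 25: "10111011110111110111"  (len 20)
gen 26: "01110111101111101111011"  (len 23)
gen 27: "1110111101111101111011"  (len 22)

111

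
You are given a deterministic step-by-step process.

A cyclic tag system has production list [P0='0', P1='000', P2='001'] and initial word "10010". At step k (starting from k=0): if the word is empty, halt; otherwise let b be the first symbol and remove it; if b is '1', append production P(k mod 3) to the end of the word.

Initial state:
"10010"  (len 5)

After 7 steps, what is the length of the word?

0

t=0: "10010"  (len 5)
t=1: "00100"  (len 5)
t=2: "0100"  (len 4)
t=3: "100"  (len 3)
t=4: "000"  (len 3)
t=5: "00"  (len 2)
t=6: "0"  (len 1)
t=7: (halted — word empty)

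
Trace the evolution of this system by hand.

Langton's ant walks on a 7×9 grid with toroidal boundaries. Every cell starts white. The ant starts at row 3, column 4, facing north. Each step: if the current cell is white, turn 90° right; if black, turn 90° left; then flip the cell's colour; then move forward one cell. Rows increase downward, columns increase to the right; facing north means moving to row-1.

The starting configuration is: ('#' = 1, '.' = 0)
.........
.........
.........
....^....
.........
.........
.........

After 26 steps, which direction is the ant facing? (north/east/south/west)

south

step 0: .........
.........
.........
....^....
.........
.........
.........
step 1: .........
.........
.........
....#>...
.........
.........
.........
step 2: .........
.........
.........
....##...
.....v...
.........
.........
step 3: .........
.........
.........
....##...
....<#...
.........
.........
step 4: .........
.........
.........
....^#...
....##...
.........
.........
step 5: .........
.........
.........
...<.#...
....##...
.........
.........
step 6: .........
.........
...^.....
...#.#...
....##...
.........
.........
step 7: .........
.........
...#>....
...#.#...
....##...
.........
.........
step 8: .........
.........
...##....
...#v#...
....##...
.........
.........
step 9: .........
.........
...##....
...<##...
....##...
.........
.........
step 10: .........
.........
...##....
....##...
...v##...
.........
.........
step 11: .........
.........
...##....
....##...
..<###...
.........
.........
step 12: .........
.........
...##....
..^.##...
..####...
.........
.........
step 13: .........
.........
...##....
..#>##...
..####...
.........
.........
step 14: .........
.........
...##....
..####...
..#v##...
.........
.........
step 15: .........
.........
...##....
..####...
..#.>#...
.........
.........
step 16: .........
.........
...##....
..##^#...
..#..#...
.........
.........
step 17: .........
.........
...##....
..#<.#...
..#..#...
.........
.........
step 18: .........
.........
...##....
..#..#...
..#v.#...
.........
.........
step 19: .........
.........
...##....
..#..#...
..<#.#...
.........
.........
step 20: .........
.........
...##....
..#..#...
...#.#...
..v......
.........
step 21: .........
.........
...##....
..#..#...
...#.#...
.<#......
.........
step 22: .........
.........
...##....
..#..#...
.^.#.#...
.##......
.........
step 23: .........
.........
...##....
..#..#...
.#>#.#...
.##......
.........
step 24: .........
.........
...##....
..#..#...
.###.#...
.#v......
.........
step 25: .........
.........
...##....
..#..#...
.###.#...
.#.>.....
.........
step 26: .........
.........
...##....
..#..#...
.###.#...
.#.#.....
...v.....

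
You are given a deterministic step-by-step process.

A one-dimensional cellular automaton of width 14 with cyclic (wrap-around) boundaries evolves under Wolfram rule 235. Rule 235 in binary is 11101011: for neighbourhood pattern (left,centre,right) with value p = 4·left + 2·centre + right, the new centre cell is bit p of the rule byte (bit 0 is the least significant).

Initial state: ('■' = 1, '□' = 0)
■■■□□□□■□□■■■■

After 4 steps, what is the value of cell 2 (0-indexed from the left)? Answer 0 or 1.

[0] ■■■□□□□■□□■■■■
[1] ■■■□■■■□□■■■■■
[2] ■■■■■■■□■■■■■■
[3] ■■■■■■■■■■■■■■
[4] ■■■■■■■■■■■■■■

1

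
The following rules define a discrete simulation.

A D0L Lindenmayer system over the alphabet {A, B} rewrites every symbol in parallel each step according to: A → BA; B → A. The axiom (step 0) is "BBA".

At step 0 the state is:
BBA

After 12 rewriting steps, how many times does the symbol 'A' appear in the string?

0) BBA
1) AABA
2) BABAABA
3) ABAABABAABA
4) BAABABAABAABABAABA
5) ABABAABAABABAABABAABAABABAABA
6) BAABAABABAABABAABAABABAABAABABAABABAABAABABAABA
7) ABABAABABAABAABABAABAABABAABABAABAABABAABABAABAABABAABAABABAABABAABAABABAABA
8) BAABAABABAABAABABAABABAABAABABAABABAABAABABAABAABABAABABAA…ABAABABAABABAABAABABAABABAABAABABAABAABABAABABAABAABABAABA  (len 123)
9) ABABAABABAABAABABAABABAABAABABAABAABABAABABAABAABABAABAABA…ABAABABAABABAABAABABAABABAABAABABAABAABABAABABAABAABABAABA  (len 199)
10) BAABAABABAABAABABAABABAABAABABAABAABABAABABAABAABABAABABAA…ABAABABAABABAABAABABAABABAABAABABAABAABABAABABAABAABABAABA  (len 322)
11) ABABAABABAABAABABAABABAABAABABAABAABABAABABAABAABABAABABAA…ABAABABAABABAABAABABAABABAABAABABAABAABABAABABAABAABABAABA  (len 521)
12) BAABAABABAABAABABAABABAABAABABAABAABABAABABAABAABABAABABAA…ABAABABAABABAABAABABAABABAABAABABAABAABABAABABAABAABABAABA  (len 843)

521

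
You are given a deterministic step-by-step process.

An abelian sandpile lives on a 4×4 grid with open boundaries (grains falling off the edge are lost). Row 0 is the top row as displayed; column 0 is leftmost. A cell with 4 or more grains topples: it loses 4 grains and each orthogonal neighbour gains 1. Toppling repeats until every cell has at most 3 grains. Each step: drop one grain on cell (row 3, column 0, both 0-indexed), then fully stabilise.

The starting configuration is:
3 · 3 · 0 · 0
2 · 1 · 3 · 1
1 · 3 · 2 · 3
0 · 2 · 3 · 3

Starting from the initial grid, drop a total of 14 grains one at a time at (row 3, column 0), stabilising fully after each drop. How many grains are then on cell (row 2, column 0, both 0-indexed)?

[0] 3 · 3 · 0 · 0
2 · 1 · 3 · 1
1 · 3 · 2 · 3
0 · 2 · 3 · 3
[1] 3 · 3 · 0 · 0
2 · 1 · 3 · 1
1 · 3 · 2 · 3
1 · 2 · 3 · 3
[2] 3 · 3 · 0 · 0
2 · 1 · 3 · 1
1 · 3 · 2 · 3
2 · 2 · 3 · 3
[3] 3 · 3 · 0 · 0
2 · 1 · 3 · 1
1 · 3 · 2 · 3
3 · 2 · 3 · 3
[4] 3 · 3 · 0 · 0
2 · 1 · 3 · 1
2 · 3 · 2 · 3
0 · 3 · 3 · 3
[5] 3 · 3 · 0 · 0
2 · 1 · 3 · 1
2 · 3 · 2 · 3
1 · 3 · 3 · 3
[6] 3 · 3 · 0 · 0
2 · 1 · 3 · 1
2 · 3 · 2 · 3
2 · 3 · 3 · 3
[7] 3 · 3 · 0 · 0
2 · 1 · 3 · 1
2 · 3 · 2 · 3
3 · 3 · 3 · 3
[8] 3 · 3 · 1 · 0
3 · 3 · 0 · 3
0 · 2 · 2 · 1
2 · 2 · 2 · 1
[9] 3 · 3 · 1 · 0
3 · 3 · 0 · 3
0 · 2 · 2 · 1
3 · 2 · 2 · 1
[10] 3 · 3 · 1 · 0
3 · 3 · 0 · 3
1 · 2 · 2 · 1
0 · 3 · 2 · 1
[11] 3 · 3 · 1 · 0
3 · 3 · 0 · 3
1 · 2 · 2 · 1
1 · 3 · 2 · 1
[12] 3 · 3 · 1 · 0
3 · 3 · 0 · 3
1 · 2 · 2 · 1
2 · 3 · 2 · 1
[13] 3 · 3 · 1 · 0
3 · 3 · 0 · 3
1 · 2 · 2 · 1
3 · 3 · 2 · 1
[14] 3 · 3 · 1 · 0
3 · 3 · 0 · 3
2 · 3 · 2 · 1
1 · 0 · 3 · 1

2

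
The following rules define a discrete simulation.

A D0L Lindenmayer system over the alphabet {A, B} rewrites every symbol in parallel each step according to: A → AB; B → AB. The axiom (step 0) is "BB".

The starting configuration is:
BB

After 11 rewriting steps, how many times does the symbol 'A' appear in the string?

gen 0: BB
gen 1: ABAB
gen 2: ABABABAB
gen 3: ABABABABABABABAB
gen 4: ABABABABABABABABABABABABABABABAB
gen 5: ABABABABABABABABABABABABABABABABABABABABABABABABABABABABABABABAB
gen 6: ABABABABABABABABABABABABABABABABABABABABABABABABABABABABAB…ABABABABABABABABABABABABABABABABABABABABABABABABABABABABAB  (len 128)
gen 7: ABABABABABABABABABABABABABABABABABABABABABABABABABABABABAB…ABABABABABABABABABABABABABABABABABABABABABABABABABABABABAB  (len 256)
gen 8: ABABABABABABABABABABABABABABABABABABABABABABABABABABABABAB…ABABABABABABABABABABABABABABABABABABABABABABABABABABABABAB  (len 512)
gen 9: ABABABABABABABABABABABABABABABABABABABABABABABABABABABABAB…ABABABABABABABABABABABABABABABABABABABABABABABABABABABABAB  (len 1024)
gen 10: ABABABABABABABABABABABABABABABABABABABABABABABABABABABABAB…ABABABABABABABABABABABABABABABABABABABABABABABABABABABABAB  (len 2048)
gen 11: ABABABABABABABABABABABABABABABABABABABABABABABABABABABABAB…ABABABABABABABABABABABABABABABABABABABABABABABABABABABABAB  (len 4096)

2048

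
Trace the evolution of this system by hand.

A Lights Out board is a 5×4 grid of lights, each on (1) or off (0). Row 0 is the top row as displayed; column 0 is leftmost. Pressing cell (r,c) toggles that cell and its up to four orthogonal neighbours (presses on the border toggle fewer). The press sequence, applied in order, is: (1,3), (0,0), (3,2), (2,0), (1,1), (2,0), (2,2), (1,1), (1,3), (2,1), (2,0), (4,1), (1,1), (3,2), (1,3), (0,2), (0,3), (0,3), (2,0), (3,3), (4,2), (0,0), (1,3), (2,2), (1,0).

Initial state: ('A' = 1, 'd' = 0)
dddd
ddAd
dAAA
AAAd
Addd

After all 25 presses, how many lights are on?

10

[0] dddd
ddAd
dAAA
AAAd
Addd
[1] dddA
dddA
dAAd
AAAd
Addd
[2] AAdA
AddA
dAAd
AAAd
Addd
[3] AAdA
AddA
dAdd
AddA
AdAd
[4] AAdA
dddA
Addd
dddA
AdAd
[5] AddA
AAAA
AAdd
dddA
AdAd
[6] AddA
dAAA
dddd
AddA
AdAd
[7] AddA
dAdA
dAAA
AdAA
AdAd
[8] AAdA
AdAA
ddAA
AdAA
AdAd
[9] AAdd
Addd
ddAd
AdAA
AdAd
[10] AAdd
AAdd
AAdd
AAAA
AdAd
[11] AAdd
dAdd
dddd
dAAA
AdAd
[12] AAdd
dAdd
dddd
ddAA
dAdd
[13] Addd
AdAd
dAdd
ddAA
dAdd
[14] Addd
AdAd
dAAd
dAdd
dAAd
[15] AddA
AddA
dAAA
dAdd
dAAd
[16] AAAd
AdAA
dAAA
dAdd
dAAd
[17] AAdA
AdAd
dAAA
dAdd
dAAd
[18] AAAd
AdAA
dAAA
dAdd
dAAd
[19] AAAd
ddAA
AdAA
AAdd
dAAd
[20] AAAd
ddAA
AdAd
AAAA
dAAA
[21] AAAd
ddAA
AdAd
AAdA
dddd
[22] ddAd
AdAA
AdAd
AAdA
dddd
[23] ddAA
Addd
AdAA
AAdA
dddd
[24] ddAA
AdAd
AAdd
AAAA
dddd
[25] AdAA
dAAd
dAdd
AAAA
dddd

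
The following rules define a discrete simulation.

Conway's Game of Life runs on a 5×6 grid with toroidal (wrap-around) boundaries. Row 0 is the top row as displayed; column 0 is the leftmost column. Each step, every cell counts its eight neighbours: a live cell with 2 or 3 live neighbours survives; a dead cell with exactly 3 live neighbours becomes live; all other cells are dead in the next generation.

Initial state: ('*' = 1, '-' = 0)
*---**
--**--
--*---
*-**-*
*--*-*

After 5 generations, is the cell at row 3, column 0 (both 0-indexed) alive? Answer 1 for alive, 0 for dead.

step 0: *---**
--**--
--*---
*-**-*
*--*-*
step 1: ***---
-*****
----*-
*-**-*
--**--
step 2: *----*
----**
------
-**--*
----**
step 3: *-----
*---**
*---**
*---**
-*--*-
step 4: **--*-
-*--*-
-*-*--
-*-*--
-*--*-
step 5: *****-
-*-***
**-**-
**-**-
-*-***

1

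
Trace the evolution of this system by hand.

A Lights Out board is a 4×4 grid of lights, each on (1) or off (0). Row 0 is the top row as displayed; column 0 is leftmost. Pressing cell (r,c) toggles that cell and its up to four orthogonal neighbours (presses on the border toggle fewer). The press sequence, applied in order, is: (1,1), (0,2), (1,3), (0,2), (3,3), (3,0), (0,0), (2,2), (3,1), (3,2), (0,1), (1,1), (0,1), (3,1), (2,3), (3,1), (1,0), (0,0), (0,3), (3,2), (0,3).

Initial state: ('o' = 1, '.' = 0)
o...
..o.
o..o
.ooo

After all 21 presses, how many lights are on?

8

k=0  o...
..o.
o..o
.ooo
k=1  oo..
oo..
oo.o
.ooo
k=2  o.oo
ooo.
oo.o
.ooo
k=3  o.o.
oo.o
oo..
.ooo
k=4  oo.o
oooo
oo..
.ooo
k=5  oo.o
oooo
oo.o
.o..
k=6  oo.o
oooo
.o.o
o...
k=7  ...o
.ooo
.o.o
o...
k=8  ...o
.o.o
..o.
o.o.
k=9  ...o
.o.o
.oo.
.o..
k=10  ...o
.o.o
.o..
..oo
k=11  oooo
...o
.o..
..oo
k=12  o.oo
oooo
....
..oo
k=13  .o.o
o.oo
....
..oo
k=14  .o.o
o.oo
.o..
oo.o
k=15  .o.o
o.o.
.ooo
oo..
k=16  .o.o
o.o.
..oo
..o.
k=17  oo.o
.oo.
o.oo
..o.
k=18  ...o
ooo.
o.oo
..o.
k=19  ..o.
oooo
o.oo
..o.
k=20  ..o.
oooo
o..o
.o.o
k=21  ...o
ooo.
o..o
.o.o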